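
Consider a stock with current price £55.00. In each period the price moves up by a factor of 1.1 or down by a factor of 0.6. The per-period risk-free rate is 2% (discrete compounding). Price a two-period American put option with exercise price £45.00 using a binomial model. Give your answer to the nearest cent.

Risk-neutral probability p = (1 + 0.02 − 0.6)/(1.1 − 0.6) = 0.4200/0.5000 = 0.8400
Terminal stock prices: S_uu = 66.55, S_ud = 36.3, S_dd = 19.8
Terminal payoffs (K − S): max(-21.55, 0) = 0, max(8.7, 0) = 8.7, max(25.2, 0) = 25.2
Node u (S = 60.5): continuation = 1/1.02·[0.8400·0.0000 + 0.1600·8.7000] = 1.3647; exercise value = 0.0000 ≤ continuation, so V_u = 1.3647
Node d (S = 33): continuation = 1/1.02·[0.8400·8.7000 + 0.1600·25.2000] = 11.1176; exercise value = 12.0000 > continuation, so V_d = 12.0000 (exercise)
Node 0 (S = 55): continuation = 1/1.02·[0.8400·1.3647 + 0.1600·12.0000] = 3.0062; exercise value = 0.0000 ≤ continuation, so V_0 = 3.0062

£3.01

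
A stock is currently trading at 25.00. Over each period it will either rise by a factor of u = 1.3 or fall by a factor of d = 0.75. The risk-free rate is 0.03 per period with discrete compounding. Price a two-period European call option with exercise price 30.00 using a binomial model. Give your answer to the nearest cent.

2.99

Risk-neutral probability p = (1 + 0.03 − 0.75)/(1.3 − 0.75) = 0.2800/0.5500 = 0.5091
Terminal stock prices: S_uu = 42.25, S_ud = 24.38, S_dd = 14.06
Terminal payoffs (S − K): max(12.25, 0) = 12.25, max(-5.625, 0) = 0, max(-15.94, 0) = 0
Node u (S = 32.5): V_u = 1/1.03·[0.5091·12.2500 + 0.4909·0.0000] = 6.0547
Node d (S = 18.75): V_d = 1/1.03·[0.5091·0.0000 + 0.4909·0.0000] = 0.0000
Node 0 (S = 25): V_0 = 1/1.03·[0.5091·6.0547 + 0.4909·0.0000] = 2.9926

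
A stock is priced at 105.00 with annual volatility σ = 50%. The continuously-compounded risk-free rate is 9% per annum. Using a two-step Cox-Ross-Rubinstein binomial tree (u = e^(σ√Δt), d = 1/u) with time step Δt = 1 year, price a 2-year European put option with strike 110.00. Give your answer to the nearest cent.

CRR parameters: u = e^(σ√Δt) = e^(0.5·√1) = 1.6487, d = 1/u = 0.6065
Per-period rate: rΔt = 0.09·1 = 0.09, so R = e^0.09 = 1.0942
Risk-neutral probability p = (e^0.09 − 0.6065)/(1.6487 − 0.6065) = 0.4876/1.0422 = 0.4679
Terminal stock prices: S_uu = 285.4, S_ud = 105, S_dd = 38.63
Terminal payoffs (K − S): max(-175.4, 0) = 0, max(5, 0) = 5, max(71.37, 0) = 71.37
Node u (S = 173.1): V_u = e^(−0.09)·[0.4679·0.0000 + 0.5321·5.0000] = 2.4315
Node d (S = 63.69): V_d = e^(−0.09)·[0.4679·5.0000 + 0.5321·71.3727] = 36.8467
Node 0 (S = 105): V_0 = e^(−0.09)·[0.4679·2.4315 + 0.5321·36.8467] = 18.9584

18.96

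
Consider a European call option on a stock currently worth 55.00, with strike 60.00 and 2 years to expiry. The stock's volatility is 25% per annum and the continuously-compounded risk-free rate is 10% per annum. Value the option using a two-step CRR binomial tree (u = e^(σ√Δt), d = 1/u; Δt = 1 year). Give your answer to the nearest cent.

CRR parameters: u = e^(σ√Δt) = e^(0.25·√1) = 1.2840, d = 1/u = 0.7788
Per-period rate: rΔt = 0.1·1 = 0.1, so R = e^0.1 = 1.1052
Risk-neutral probability p = (e^0.1 − 0.7788)/(1.2840 − 0.7788) = 0.3264/0.5052 = 0.6460
Terminal stock prices: S_uu = 90.68, S_ud = 55, S_dd = 33.36
Terminal payoffs (S − K): max(30.68, 0) = 30.68, max(-5, 0) = 0, max(-26.64, 0) = 0
Node u (S = 70.62): V_u = e^(−0.1)·[0.6460·30.6797 + 0.3540·0.0000] = 17.9328
Node d (S = 42.83): V_d = e^(−0.1)·[0.6460·0.0000 + 0.3540·0.0000] = 0.0000
Node 0 (S = 55): V_0 = e^(−0.1)·[0.6460·17.9328 + 0.3540·0.0000] = 10.4820

10.48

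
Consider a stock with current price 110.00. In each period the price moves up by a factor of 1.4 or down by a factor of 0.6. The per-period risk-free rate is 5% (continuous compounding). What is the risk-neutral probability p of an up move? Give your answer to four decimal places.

p = 0.5641

Risk-neutral probability p = (e^0.05 − 0.6)/(1.4 − 0.6) = 0.4513/0.8000 = 0.5641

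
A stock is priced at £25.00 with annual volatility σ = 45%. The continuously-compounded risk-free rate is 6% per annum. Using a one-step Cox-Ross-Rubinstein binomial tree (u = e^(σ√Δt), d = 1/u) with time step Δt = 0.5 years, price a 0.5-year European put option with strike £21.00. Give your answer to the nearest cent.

£1.45

CRR parameters: u = e^(σ√Δt) = e^(0.45·√0.5) = 1.3746, d = 1/u = 0.7275
Per-period rate: rΔt = 0.06·0.5 = 0.03, so R = e^0.03 = 1.0305
Risk-neutral probability p = (e^0.03 − 0.7275)/(1.3746 − 0.7275) = 0.3030/0.6472 = 0.4682
Terminal stock prices: S_u = 34.37, S_d = 18.19
Terminal payoffs (K − S): max(-13.37, 0) = 0, max(2.814, 0) = 2.814
Node 0 (S = 25): V_0 = e^(−0.03)·[0.4682·0.0000 + 0.5318·2.8135] = 1.4521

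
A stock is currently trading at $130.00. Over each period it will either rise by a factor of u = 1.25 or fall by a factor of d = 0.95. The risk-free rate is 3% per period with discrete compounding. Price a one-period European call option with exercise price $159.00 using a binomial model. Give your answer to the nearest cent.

Risk-neutral probability p = (1 + 0.03 − 0.95)/(1.25 − 0.95) = 0.0800/0.3000 = 0.2667
Terminal stock prices: S_u = 162.5, S_d = 123.5
Terminal payoffs (S − K): max(3.5, 0) = 3.5, max(-35.5, 0) = 0
Node 0 (S = 130): V_0 = 1/1.03·[0.2667·3.5000 + 0.7333·0.0000] = 0.9061

$0.91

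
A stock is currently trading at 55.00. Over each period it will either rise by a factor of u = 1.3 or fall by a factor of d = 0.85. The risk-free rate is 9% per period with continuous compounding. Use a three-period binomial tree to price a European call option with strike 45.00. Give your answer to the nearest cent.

Risk-neutral probability p = (e^0.09 − 0.85)/(1.3 − 0.85) = 0.2442/0.4500 = 0.5426
Terminal stock prices: S_uuu = 120.8, S_uud = 79.01, S_udd = 51.66, S_ddd = 33.78
Terminal payoffs (S − K): max(75.84, 0) = 75.84, max(34.01, 0) = 34.01, max(6.659, 0) = 6.659, max(-11.22, 0) = 0
Node uu (S = 92.95): V_uu = e^(−0.09)·[0.5426·75.8350 + 0.4574·34.0075] = 51.8231
Node ud (S = 60.77): V_ud = e^(−0.09)·[0.5426·34.0075 + 0.4574·6.6587] = 19.6481
Node dd (S = 39.74): V_dd = e^(−0.09)·[0.5426·6.6587 + 0.4574·0.0000] = 3.3021
Node u (S = 71.5): V_u = e^(−0.09)·[0.5426·51.8231 + 0.4574·19.6481] = 33.9128
Node d (S = 46.75): V_d = e^(−0.09)·[0.5426·19.6481 + 0.4574·3.3021] = 11.1240
Node 0 (S = 55): V_0 = e^(−0.09)·[0.5426·33.9128 + 0.4574·11.1240] = 21.4677

21.47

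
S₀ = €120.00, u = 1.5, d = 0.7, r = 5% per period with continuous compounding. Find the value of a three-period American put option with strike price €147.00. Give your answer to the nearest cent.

Risk-neutral probability p = (e^0.05 − 0.7)/(1.5 − 0.7) = 0.3513/0.8000 = 0.4391
Terminal stock prices: S_uuu = 405, S_uud = 189, S_udd = 88.2, S_ddd = 41.16
Terminal payoffs (K − S): max(-258, 0) = 0, max(-42, 0) = 0, max(58.8, 0) = 58.8, max(105.8, 0) = 105.8
Node uu (S = 270): continuation = e^(−0.05)·[0.4391·0.0000 + 0.5609·0.0000] = 0.0000; exercise value = 0.0000 ≤ continuation, so V_uu = 0.0000
Node ud (S = 126): continuation = e^(−0.05)·[0.4391·0.0000 + 0.5609·58.8000] = 31.3730; exercise value = 21.0000 ≤ continuation, so V_ud = 31.3730
Node dd (S = 58.8): continuation = e^(−0.05)·[0.4391·58.8000 + 0.5609·105.8400] = 81.0307; exercise value = 88.2000 > continuation, so V_dd = 88.2000 (exercise)
Node u (S = 180): continuation = e^(−0.05)·[0.4391·0.0000 + 0.5609·31.3730] = 16.7392; exercise value = 0.0000 ≤ continuation, so V_u = 16.7392
Node d (S = 84): continuation = e^(−0.05)·[0.4391·31.3730 + 0.5609·88.2000] = 60.1633; exercise value = 63.0000 > continuation, so V_d = 63.0000 (exercise)
Node 0 (S = 120): continuation = e^(−0.05)·[0.4391·16.7392 + 0.5609·63.0000] = 40.6055; exercise value = 27.0000 ≤ continuation, so V_0 = 40.6055

€40.61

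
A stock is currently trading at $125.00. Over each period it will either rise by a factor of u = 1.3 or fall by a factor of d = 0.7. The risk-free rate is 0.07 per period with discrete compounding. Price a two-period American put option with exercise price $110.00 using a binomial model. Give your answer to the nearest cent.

$8.06

Risk-neutral probability p = (1 + 0.07 − 0.7)/(1.3 − 0.7) = 0.3700/0.6000 = 0.6167
Terminal stock prices: S_uu = 211.3, S_ud = 113.7, S_dd = 61.25
Terminal payoffs (K − S): max(-101.3, 0) = 0, max(-3.75, 0) = 0, max(48.75, 0) = 48.75
Node u (S = 162.5): continuation = 1/1.07·[0.6167·0.0000 + 0.3833·0.0000] = 0.0000; exercise value = 0.0000 ≤ continuation, so V_u = 0.0000
Node d (S = 87.5): continuation = 1/1.07·[0.6167·0.0000 + 0.3833·48.7500] = 17.4650; exercise value = 22.5000 > continuation, so V_d = 22.5000 (exercise)
Node 0 (S = 125): continuation = 1/1.07·[0.6167·0.0000 + 0.3833·22.5000] = 8.0607; exercise value = 0.0000 ≤ continuation, so V_0 = 8.0607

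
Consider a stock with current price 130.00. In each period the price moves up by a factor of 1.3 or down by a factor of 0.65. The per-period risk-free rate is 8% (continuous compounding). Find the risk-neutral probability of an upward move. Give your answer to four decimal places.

p = 0.6666

Risk-neutral probability p = (e^0.08 − 0.65)/(1.3 − 0.65) = 0.4333/0.6500 = 0.6666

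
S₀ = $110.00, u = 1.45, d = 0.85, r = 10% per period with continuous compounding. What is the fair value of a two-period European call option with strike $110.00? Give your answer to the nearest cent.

$28.19

Risk-neutral probability p = (e^0.1 − 0.85)/(1.45 − 0.85) = 0.2552/0.6000 = 0.4253
Terminal stock prices: S_uu = 231.3, S_ud = 135.6, S_dd = 79.47
Terminal payoffs (S − K): max(121.3, 0) = 121.3, max(25.57, 0) = 25.57, max(-30.53, 0) = 0
Node u (S = 159.5): V_u = e^(−0.1)·[0.4253·121.2750 + 0.5747·25.5750] = 59.9679
Node d (S = 93.5): V_d = e^(−0.1)·[0.4253·25.5750 + 0.5747·0.0000] = 9.8416
Node 0 (S = 110): V_0 = e^(−0.1)·[0.4253·59.9679 + 0.5747·9.8416] = 28.1943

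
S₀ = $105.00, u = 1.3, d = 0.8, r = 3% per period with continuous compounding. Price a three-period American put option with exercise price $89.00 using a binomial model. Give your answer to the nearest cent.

$6.37

Risk-neutral probability p = (e^0.03 − 0.8)/(1.3 − 0.8) = 0.2305/0.5000 = 0.4609
Terminal stock prices: S_uuu = 230.7, S_uud = 142, S_udd = 87.36, S_ddd = 53.76
Terminal payoffs (K − S): max(-141.7, 0) = 0, max(-52.96, 0) = 0, max(1.64, 0) = 1.64, max(35.24, 0) = 35.24
Node uu (S = 177.5): continuation = e^(−0.03)·[0.4609·0.0000 + 0.5391·0.0000] = 0.0000; exercise value = 0.0000 ≤ continuation, so V_uu = 0.0000
Node ud (S = 109.2): continuation = e^(−0.03)·[0.4609·0.0000 + 0.5391·1.6400] = 0.8580; exercise value = 0.0000 ≤ continuation, so V_ud = 0.8580
Node dd (S = 67.2): continuation = e^(−0.03)·[0.4609·1.6400 + 0.5391·35.2400] = 19.1697; exercise value = 21.8000 > continuation, so V_dd = 21.8000 (exercise)
Node u (S = 136.5): continuation = e^(−0.03)·[0.4609·0.0000 + 0.5391·0.8580] = 0.4489; exercise value = 0.0000 ≤ continuation, so V_u = 0.4489
Node d (S = 84): continuation = e^(−0.03)·[0.4609·0.8580 + 0.5391·21.8000] = 11.7886; exercise value = 5.0000 ≤ continuation, so V_d = 11.7886
Node 0 (S = 105): continuation = e^(−0.03)·[0.4609·0.4489 + 0.5391·11.7886] = 6.3681; exercise value = 0.0000 ≤ continuation, so V_0 = 6.3681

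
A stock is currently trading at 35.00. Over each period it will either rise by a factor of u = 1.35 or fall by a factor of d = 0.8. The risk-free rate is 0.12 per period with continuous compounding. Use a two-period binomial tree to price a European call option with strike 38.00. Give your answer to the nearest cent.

7.19

Risk-neutral probability p = (e^0.12 − 0.8)/(1.35 − 0.8) = 0.3275/0.5500 = 0.5954
Terminal stock prices: S_uu = 63.79, S_ud = 37.8, S_dd = 22.4
Terminal payoffs (S − K): max(25.79, 0) = 25.79, max(-0.2, 0) = 0, max(-15.6, 0) = 0
Node u (S = 47.25): V_u = e^(−0.12)·[0.5954·25.7875 + 0.4046·0.0000] = 13.6188
Node d (S = 28): V_d = e^(−0.12)·[0.5954·0.0000 + 0.4046·0.0000] = 0.0000
Node 0 (S = 35): V_0 = e^(−0.12)·[0.5954·13.6188 + 0.4046·0.0000] = 7.1923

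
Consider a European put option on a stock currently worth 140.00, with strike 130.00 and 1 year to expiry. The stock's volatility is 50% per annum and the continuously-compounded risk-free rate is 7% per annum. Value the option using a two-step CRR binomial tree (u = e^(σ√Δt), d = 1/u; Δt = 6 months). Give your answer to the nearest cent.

16.46

CRR parameters: u = e^(σ√Δt) = e^(0.5·√0.5) = 1.4241, d = 1/u = 0.7022
Per-period rate: rΔt = 0.07·0.5 = 0.035, so R = e^0.035 = 1.0356
Risk-neutral probability p = (e^0.035 − 0.7022)/(1.4241 − 0.7022) = 0.3334/0.7219 = 0.4619
Terminal stock prices: S_uu = 283.9, S_ud = 140, S_dd = 69.03
Terminal payoffs (K − S): max(-153.9, 0) = 0, max(-10, 0) = 0, max(60.97, 0) = 60.97
Node u (S = 199.4): V_u = e^(−0.035)·[0.4619·0.0000 + 0.5381·0.0000] = 0.0000
Node d (S = 98.31): V_d = e^(−0.035)·[0.4619·0.0000 + 0.5381·60.9704] = 31.6821
Node 0 (S = 140): V_0 = e^(−0.035)·[0.4619·0.0000 + 0.5381·31.6821] = 16.4630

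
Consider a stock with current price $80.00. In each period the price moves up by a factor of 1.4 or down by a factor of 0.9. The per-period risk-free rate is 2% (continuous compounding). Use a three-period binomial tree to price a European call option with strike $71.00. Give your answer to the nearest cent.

$18.37

Risk-neutral probability p = (e^0.02 − 0.9)/(1.4 − 0.9) = 0.1202/0.5000 = 0.2404
Terminal stock prices: S_uuu = 219.5, S_uud = 141.1, S_udd = 90.72, S_ddd = 58.32
Terminal payoffs (S − K): max(148.5, 0) = 148.5, max(70.12, 0) = 70.12, max(19.72, 0) = 19.72, max(-12.68, 0) = 0
Node uu (S = 156.8): V_uu = e^(−0.02)·[0.2404·148.5200 + 0.7596·70.1200] = 87.2059
Node ud (S = 100.8): V_ud = e^(−0.02)·[0.2404·70.1200 + 0.7596·19.7200] = 31.2059
Node dd (S = 64.8): V_dd = e^(−0.02)·[0.2404·19.7200 + 0.7596·0.0000] = 4.6469
Node u (S = 112): V_u = e^(−0.02)·[0.2404·87.2059 + 0.7596·31.2059] = 43.7839
Node d (S = 72): V_d = e^(−0.02)·[0.2404·31.2059 + 0.7596·4.6469] = 10.8133
Node 0 (S = 80): V_0 = e^(−0.02)·[0.2404·43.7839 + 0.7596·10.8133] = 18.3685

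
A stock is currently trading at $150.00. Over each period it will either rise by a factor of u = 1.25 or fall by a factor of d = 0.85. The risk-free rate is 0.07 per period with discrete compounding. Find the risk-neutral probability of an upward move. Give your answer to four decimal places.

Risk-neutral probability p = (1 + 0.07 − 0.85)/(1.25 − 0.85) = 0.2200/0.4000 = 0.5500

p = 0.5500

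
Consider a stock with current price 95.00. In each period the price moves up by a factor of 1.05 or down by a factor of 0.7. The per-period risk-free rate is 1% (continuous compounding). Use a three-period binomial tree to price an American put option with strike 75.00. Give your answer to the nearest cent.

1.62

Risk-neutral probability p = (e^0.01 − 0.7)/(1.05 − 0.7) = 0.3101/0.3500 = 0.8859
Terminal stock prices: S_uuu = 110, S_uud = 73.32, S_udd = 48.88, S_ddd = 32.58
Terminal payoffs (K − S): max(-34.97, 0) = 0, max(1.684, 0) = 1.684, max(26.12, 0) = 26.12, max(42.42, 0) = 42.42
Node uu (S = 104.7): continuation = e^(−0.01)·[0.8859·0.0000 + 0.1141·1.6838] = 0.1903; exercise value = 0.0000 ≤ continuation, so V_uu = 0.1903
Node ud (S = 69.82): continuation = e^(−0.01)·[0.8859·1.6838 + 0.1141·26.1225] = 4.4287; exercise value = 5.1750 > continuation, so V_ud = 5.1750 (exercise)
Node dd (S = 46.55): continuation = e^(−0.01)·[0.8859·26.1225 + 0.1141·42.4150] = 27.7037; exercise value = 28.4500 > continuation, so V_dd = 28.4500 (exercise)
Node u (S = 99.75): continuation = e^(−0.01)·[0.8859·0.1903 + 0.1141·5.1750] = 0.7517; exercise value = 0.0000 ≤ continuation, so V_u = 0.7517
Node d (S = 66.5): continuation = e^(−0.01)·[0.8859·5.1750 + 0.1141·28.4500] = 7.7537; exercise value = 8.5000 > continuation, so V_d = 8.5000 (exercise)
Node 0 (S = 95): continuation = e^(−0.01)·[0.8859·0.7517 + 0.1141·8.5000] = 1.6198; exercise value = 0.0000 ≤ continuation, so V_0 = 1.6198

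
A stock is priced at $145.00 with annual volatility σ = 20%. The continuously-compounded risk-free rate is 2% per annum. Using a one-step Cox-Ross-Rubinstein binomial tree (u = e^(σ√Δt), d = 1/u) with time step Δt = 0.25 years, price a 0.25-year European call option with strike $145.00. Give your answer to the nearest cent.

$7.59

CRR parameters: u = e^(σ√Δt) = e^(0.2·√0.25) = 1.1052, d = 1/u = 0.9048
Per-period rate: rΔt = 0.02·0.25 = 0.005, so R = e^0.005 = 1.0050
Risk-neutral probability p = (e^0.005 − 0.9048)/(1.1052 − 0.9048) = 0.1002/0.2003 = 0.5000
Terminal stock prices: S_u = 160.2, S_d = 131.2
Terminal payoffs (S − K): max(15.25, 0) = 15.25, max(-13.8, 0) = 0
Node 0 (S = 145): V_0 = e^(−0.005)·[0.5000·15.2498 + 0.5000·0.0000] = 7.5875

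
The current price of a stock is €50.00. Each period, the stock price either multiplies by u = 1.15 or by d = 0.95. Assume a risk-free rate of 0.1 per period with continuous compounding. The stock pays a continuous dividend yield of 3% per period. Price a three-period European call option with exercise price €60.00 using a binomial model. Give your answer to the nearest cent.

Per-period risk-free factor R = e^0.1 = 1.1052; dividend-adjusted growth = e^(0.1−0.03) = 1.0725.
Risk-neutral probability p = (1.0725 − 0.95)/(1.15 − 0.95) = 0.1225/0.2000 = 0.6125
Terminal stock prices: S_uuu = 76.04, S_uud = 62.82, S_udd = 51.89, S_ddd = 42.87
Terminal payoffs (S − K): max(16.04, 0) = 16.04, max(2.819, 0) = 2.819, max(-8.106, 0) = 0, max(-17.13, 0) = 0
Node uu (S = 66.12): V_uu = e^(−0.1)·[0.6125·16.0437 + 0.3875·2.8187] = 9.8805
Node ud (S = 54.62): V_ud = e^(−0.1)·[0.6125·2.8187 + 0.3875·0.0000] = 1.5623
Node dd (S = 45.12): V_dd = e^(−0.1)·[0.6125·0.0000 + 0.3875·0.0000] = 0.0000
Node u (S = 57.5): V_u = e^(−0.1)·[0.6125·9.8805 + 0.3875·1.5623] = 6.0240
Node d (S = 47.5): V_d = e^(−0.1)·[0.6125·1.5623 + 0.3875·0.0000] = 0.8659
Node 0 (S = 50): V_0 = e^(−0.1)·[0.6125·6.0240 + 0.3875·0.8659] = 3.6424

€3.64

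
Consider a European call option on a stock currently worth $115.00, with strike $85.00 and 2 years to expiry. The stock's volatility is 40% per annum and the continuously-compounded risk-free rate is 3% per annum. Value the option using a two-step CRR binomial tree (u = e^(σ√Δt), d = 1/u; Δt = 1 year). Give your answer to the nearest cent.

CRR parameters: u = e^(σ√Δt) = e^(0.4·√1) = 1.4918, d = 1/u = 0.6703
Per-period rate: rΔt = 0.03·1 = 0.03, so R = e^0.03 = 1.0305
Risk-neutral probability p = (e^0.03 − 0.6703)/(1.4918 − 0.6703) = 0.3601/0.8215 = 0.4384
Terminal stock prices: S_uu = 255.9, S_ud = 115, S_dd = 51.67
Terminal payoffs (S − K): max(170.9, 0) = 170.9, max(30, 0) = 30, max(-33.33, 0) = 0
Node u (S = 171.6): V_u = e^(−0.03)·[0.4384·170.9372 + 0.5616·30.0000] = 89.0720
Node d (S = 77.09): V_d = e^(−0.03)·[0.4384·30.0000 + 0.5616·0.0000] = 12.7628
Node 0 (S = 115): V_0 = e^(−0.03)·[0.4384·89.0720 + 0.5616·12.7628] = 44.8497

$44.85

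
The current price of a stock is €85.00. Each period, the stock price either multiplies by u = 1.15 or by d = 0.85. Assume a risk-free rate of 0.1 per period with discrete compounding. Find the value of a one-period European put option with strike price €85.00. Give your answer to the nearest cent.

€1.93

Risk-neutral probability p = (1 + 0.1 − 0.85)/(1.15 − 0.85) = 0.2500/0.3000 = 0.8333
Terminal stock prices: S_u = 97.75, S_d = 72.25
Terminal payoffs (K − S): max(-12.75, 0) = 0, max(12.75, 0) = 12.75
Node 0 (S = 85): V_0 = 1/1.1·[0.8333·0.0000 + 0.1667·12.7500] = 1.9318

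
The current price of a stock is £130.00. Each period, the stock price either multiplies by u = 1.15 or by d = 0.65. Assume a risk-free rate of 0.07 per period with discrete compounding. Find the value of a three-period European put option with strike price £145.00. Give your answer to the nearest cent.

£13.87

Risk-neutral probability p = (1 + 0.07 − 0.65)/(1.15 − 0.65) = 0.4200/0.5000 = 0.8400
Terminal stock prices: S_uuu = 197.7, S_uud = 111.8, S_udd = 63.16, S_ddd = 35.7
Terminal payoffs (K − S): max(-52.71, 0) = 0, max(33.25, 0) = 33.25, max(81.84, 0) = 81.84, max(109.3, 0) = 109.3
Node uu (S = 171.9): V_uu = 1/1.07·[0.8400·0.0000 + 0.1600·33.2488] = 4.9718
Node ud (S = 97.17): V_ud = 1/1.07·[0.8400·33.2488 + 0.1600·81.8362] = 38.3390
Node dd (S = 54.93): V_dd = 1/1.07·[0.8400·81.8362 + 0.1600·109.2987] = 80.5890
Node u (S = 149.5): V_u = 1/1.07·[0.8400·4.9718 + 0.1600·38.3390] = 9.6360
Node d (S = 84.5): V_d = 1/1.07·[0.8400·38.3390 + 0.1600·80.5890] = 42.1486
Node 0 (S = 130): V_0 = 1/1.07·[0.8400·9.6360 + 0.1600·42.1486] = 13.8673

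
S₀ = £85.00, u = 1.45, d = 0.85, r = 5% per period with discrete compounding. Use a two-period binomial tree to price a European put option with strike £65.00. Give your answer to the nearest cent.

Risk-neutral probability p = (1 + 0.05 − 0.85)/(1.45 − 0.85) = 0.2000/0.6000 = 0.3333
Terminal stock prices: S_uu = 178.7, S_ud = 104.8, S_dd = 61.41
Terminal payoffs (K − S): max(-113.7, 0) = 0, max(-39.76, 0) = 0, max(3.588, 0) = 3.588
Node u (S = 123.2): V_u = 1/1.05·[0.3333·0.0000 + 0.6667·0.0000] = 0.0000
Node d (S = 72.25): V_d = 1/1.05·[0.3333·0.0000 + 0.6667·3.5875] = 2.2778
Node 0 (S = 85): V_0 = 1/1.05·[0.3333·0.0000 + 0.6667·2.2778] = 1.4462

£1.45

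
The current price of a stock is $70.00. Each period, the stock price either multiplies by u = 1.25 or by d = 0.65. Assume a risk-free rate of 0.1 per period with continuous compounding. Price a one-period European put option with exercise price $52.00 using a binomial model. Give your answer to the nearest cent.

$1.42

Risk-neutral probability p = (e^0.1 − 0.65)/(1.25 − 0.65) = 0.4552/0.6000 = 0.7586
Terminal stock prices: S_u = 87.5, S_d = 45.5
Terminal payoffs (K − S): max(-35.5, 0) = 0, max(6.5, 0) = 6.5
Node 0 (S = 70): V_0 = e^(−0.1)·[0.7586·0.0000 + 0.2414·6.5000] = 1.4197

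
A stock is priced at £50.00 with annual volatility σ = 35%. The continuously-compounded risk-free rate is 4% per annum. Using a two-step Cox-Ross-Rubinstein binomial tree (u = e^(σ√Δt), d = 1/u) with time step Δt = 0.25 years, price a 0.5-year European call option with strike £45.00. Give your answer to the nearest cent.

£8.43

CRR parameters: u = e^(σ√Δt) = e^(0.35·√0.25) = 1.1912, d = 1/u = 0.8395
Per-period rate: rΔt = 0.04·0.25 = 0.01, so R = e^0.01 = 1.0101
Risk-neutral probability p = (e^0.01 − 0.8395)/(1.1912 − 0.8395) = 0.1706/0.3518 = 0.4849
Terminal stock prices: S_uu = 70.95, S_ud = 50, S_dd = 35.23
Terminal payoffs (S − K): max(25.95, 0) = 25.95, max(5, 0) = 5, max(-9.766, 0) = 0
Node u (S = 59.56): V_u = e^(−0.01)·[0.4849·25.9534 + 0.5151·5.0000] = 15.0101
Node d (S = 41.97): V_d = e^(−0.01)·[0.4849·5.0000 + 0.5151·0.0000] = 2.4005
Node 0 (S = 50): V_0 = e^(−0.01)·[0.4849·15.0101 + 0.5151·2.4005] = 8.4305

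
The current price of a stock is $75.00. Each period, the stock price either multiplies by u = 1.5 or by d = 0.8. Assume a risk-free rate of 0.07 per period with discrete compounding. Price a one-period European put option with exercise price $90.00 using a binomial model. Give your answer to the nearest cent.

Risk-neutral probability p = (1 + 0.07 − 0.8)/(1.5 − 0.8) = 0.2700/0.7000 = 0.3857
Terminal stock prices: S_u = 112.5, S_d = 60
Terminal payoffs (K − S): max(-22.5, 0) = 0, max(30, 0) = 30
Node 0 (S = 75): V_0 = 1/1.07·[0.3857·0.0000 + 0.6143·30.0000] = 17.2230

$17.22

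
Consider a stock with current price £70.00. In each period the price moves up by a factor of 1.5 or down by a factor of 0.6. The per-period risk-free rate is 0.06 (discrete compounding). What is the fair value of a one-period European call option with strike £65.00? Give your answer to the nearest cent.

Risk-neutral probability p = (1 + 0.06 − 0.6)/(1.5 − 0.6) = 0.4600/0.9000 = 0.5111
Terminal stock prices: S_u = 105, S_d = 42
Terminal payoffs (S − K): max(40, 0) = 40, max(-23, 0) = 0
Node 0 (S = 70): V_0 = 1/1.06·[0.5111·40.0000 + 0.4889·0.0000] = 19.2872

£19.29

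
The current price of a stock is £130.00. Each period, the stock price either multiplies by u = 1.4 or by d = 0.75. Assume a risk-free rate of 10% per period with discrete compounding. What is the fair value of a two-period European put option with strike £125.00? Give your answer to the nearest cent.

Risk-neutral probability p = (1 + 0.1 − 0.75)/(1.4 − 0.75) = 0.3500/0.6500 = 0.5385
Terminal stock prices: S_uu = 254.8, S_ud = 136.5, S_dd = 73.12
Terminal payoffs (K − S): max(-129.8, 0) = 0, max(-11.5, 0) = 0, max(51.88, 0) = 51.88
Node u (S = 182): V_u = 1/1.1·[0.5385·0.0000 + 0.4615·0.0000] = 0.0000
Node d (S = 97.5): V_d = 1/1.1·[0.5385·0.0000 + 0.4615·51.8750] = 21.7657
Node 0 (S = 130): V_0 = 1/1.1·[0.5385·0.0000 + 0.4615·21.7657] = 9.1325

£9.13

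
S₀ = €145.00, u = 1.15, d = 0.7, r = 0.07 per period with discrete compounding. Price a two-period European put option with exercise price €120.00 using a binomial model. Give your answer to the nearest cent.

Risk-neutral probability p = (1 + 0.07 − 0.7)/(1.15 − 0.7) = 0.3700/0.4500 = 0.8222
Terminal stock prices: S_uu = 191.8, S_ud = 116.7, S_dd = 71.05
Terminal payoffs (K − S): max(-71.76, 0) = 0, max(3.275, 0) = 3.275, max(48.95, 0) = 48.95
Node u (S = 166.8): V_u = 1/1.07·[0.8222·0.0000 + 0.1778·3.2750] = 0.5441
Node d (S = 101.5): V_d = 1/1.07·[0.8222·3.2750 + 0.1778·48.9500] = 10.6495
Node 0 (S = 145): V_0 = 1/1.07·[0.8222·0.5441 + 0.1778·10.6495] = 2.1875

€2.19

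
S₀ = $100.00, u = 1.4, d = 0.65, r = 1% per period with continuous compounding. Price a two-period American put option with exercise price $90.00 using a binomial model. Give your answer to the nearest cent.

Risk-neutral probability p = (e^0.01 − 0.65)/(1.4 − 0.65) = 0.3601/0.7500 = 0.4801
Terminal stock prices: S_uu = 196, S_ud = 91, S_dd = 42.25
Terminal payoffs (K − S): max(-106, 0) = 0, max(-1, 0) = 0, max(47.75, 0) = 47.75
Node u (S = 140): continuation = e^(−0.01)·[0.4801·0.0000 + 0.5199·0.0000] = 0.0000; exercise value = 0.0000 ≤ continuation, so V_u = 0.0000
Node d (S = 65): continuation = e^(−0.01)·[0.4801·0.0000 + 0.5199·47.7500] = 24.5798; exercise value = 25.0000 > continuation, so V_d = 25.0000 (exercise)
Node 0 (S = 100): continuation = e^(−0.01)·[0.4801·0.0000 + 0.5199·25.0000] = 12.8690; exercise value = 0.0000 ≤ continuation, so V_0 = 12.8690

$12.87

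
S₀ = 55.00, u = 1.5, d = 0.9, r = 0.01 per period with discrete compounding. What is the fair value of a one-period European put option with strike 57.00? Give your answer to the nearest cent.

Risk-neutral probability p = (1 + 0.01 − 0.9)/(1.5 − 0.9) = 0.1100/0.6000 = 0.1833
Terminal stock prices: S_u = 82.5, S_d = 49.5
Terminal payoffs (K − S): max(-25.5, 0) = 0, max(7.5, 0) = 7.5
Node 0 (S = 55): V_0 = 1/1.01·[0.1833·0.0000 + 0.8167·7.5000] = 6.0644

6.06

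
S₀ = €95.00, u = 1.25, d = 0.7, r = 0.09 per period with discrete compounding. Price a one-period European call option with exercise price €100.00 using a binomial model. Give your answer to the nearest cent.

Risk-neutral probability p = (1 + 0.09 − 0.7)/(1.25 − 0.7) = 0.3900/0.5500 = 0.7091
Terminal stock prices: S_u = 118.8, S_d = 66.5
Terminal payoffs (S − K): max(18.75, 0) = 18.75, max(-33.5, 0) = 0
Node 0 (S = 95): V_0 = 1/1.09·[0.7091·18.7500 + 0.2909·0.0000] = 12.1977

€12.20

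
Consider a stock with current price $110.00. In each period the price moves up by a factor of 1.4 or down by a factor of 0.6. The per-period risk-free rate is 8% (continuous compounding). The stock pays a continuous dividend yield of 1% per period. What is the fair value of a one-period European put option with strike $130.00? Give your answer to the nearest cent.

$24.19

Per-period risk-free factor R = e^0.08 = 1.0833; dividend-adjusted growth = e^(0.08−0.01) = 1.0725.
Risk-neutral probability p = (1.0725 − 0.6)/(1.4 − 0.6) = 0.4725/0.8000 = 0.5906
Terminal stock prices: S_u = 154, S_d = 66
Terminal payoffs (K − S): max(-24, 0) = 0, max(64, 0) = 64
Node 0 (S = 110): V_0 = e^(−0.08)·[0.5906·0.0000 + 0.4094·64.0000] = 24.1850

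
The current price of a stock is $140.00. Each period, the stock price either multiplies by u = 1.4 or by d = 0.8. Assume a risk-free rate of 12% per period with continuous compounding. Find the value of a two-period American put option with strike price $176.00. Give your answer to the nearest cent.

Risk-neutral probability p = (e^0.12 − 0.8)/(1.4 − 0.8) = 0.3275/0.6000 = 0.5458
Terminal stock prices: S_uu = 274.4, S_ud = 156.8, S_dd = 89.6
Terminal payoffs (K − S): max(-98.4, 0) = 0, max(19.2, 0) = 19.2, max(86.4, 0) = 86.4
Node u (S = 196): continuation = e^(−0.12)·[0.5458·0.0000 + 0.4542·19.2000] = 7.7340; exercise value = 0.0000 ≤ continuation, so V_u = 7.7340
Node d (S = 112): continuation = e^(−0.12)·[0.5458·19.2000 + 0.4542·86.4000] = 44.0980; exercise value = 64.0000 > continuation, so V_d = 64.0000 (exercise)
Node 0 (S = 140): continuation = e^(−0.12)·[0.5458·7.7340 + 0.4542·64.0000] = 29.5242; exercise value = 36.0000 > continuation, so V_0 = 36.0000 (exercise)

$36.00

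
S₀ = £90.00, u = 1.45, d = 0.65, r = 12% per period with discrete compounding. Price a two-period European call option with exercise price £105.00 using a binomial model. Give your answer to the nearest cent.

Risk-neutral probability p = (1 + 0.12 − 0.65)/(1.45 − 0.65) = 0.4700/0.8000 = 0.5875
Terminal stock prices: S_uu = 189.2, S_ud = 84.83, S_dd = 38.03
Terminal payoffs (S − K): max(84.22, 0) = 84.22, max(-20.17, 0) = 0, max(-66.97, 0) = 0
Node u (S = 130.5): V_u = 1/1.12·[0.5875·84.2250 + 0.4125·0.0000] = 44.1805
Node d (S = 58.5): V_d = 1/1.12·[0.5875·0.0000 + 0.4125·0.0000] = 0.0000
Node 0 (S = 90): V_0 = 1/1.12·[0.5875·44.1805 + 0.4125·0.0000] = 23.1751

£23.18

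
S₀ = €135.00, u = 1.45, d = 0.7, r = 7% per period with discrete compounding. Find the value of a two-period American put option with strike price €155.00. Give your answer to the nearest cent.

Risk-neutral probability p = (1 + 0.07 − 0.7)/(1.45 − 0.7) = 0.3700/0.7500 = 0.4933
Terminal stock prices: S_uu = 283.8, S_ud = 137, S_dd = 66.15
Terminal payoffs (K − S): max(-128.8, 0) = 0, max(17.98, 0) = 17.98, max(88.85, 0) = 88.85
Node u (S = 195.8): continuation = 1/1.07·[0.4933·0.0000 + 0.5067·17.9750] = 8.5115; exercise value = 0.0000 ≤ continuation, so V_u = 8.5115
Node d (S = 94.5): continuation = 1/1.07·[0.4933·17.9750 + 0.5067·88.8500] = 50.3598; exercise value = 60.5000 > continuation, so V_d = 60.5000 (exercise)
Node 0 (S = 135): continuation = 1/1.07·[0.4933·8.5115 + 0.5067·60.5000] = 32.5723; exercise value = 20.0000 ≤ continuation, so V_0 = 32.5723

€32.57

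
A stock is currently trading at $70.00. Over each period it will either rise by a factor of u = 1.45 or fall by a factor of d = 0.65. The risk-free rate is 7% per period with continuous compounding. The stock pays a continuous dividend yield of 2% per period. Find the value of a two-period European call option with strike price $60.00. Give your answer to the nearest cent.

$21.66

Per-period risk-free factor R = e^0.07 = 1.0725; dividend-adjusted growth = e^(0.07−0.02) = 1.0513.
Risk-neutral probability p = (1.0513 − 0.65)/(1.45 − 0.65) = 0.4013/0.8000 = 0.5016
Terminal stock prices: S_uu = 147.2, S_ud = 65.98, S_dd = 29.58
Terminal payoffs (S − K): max(87.18, 0) = 87.18, max(5.975, 0) = 5.975, max(-30.42, 0) = 0
Node u (S = 101.5): V_u = e^(−0.07)·[0.5016·87.1750 + 0.4984·5.9750] = 43.5465
Node d (S = 45.5): V_d = e^(−0.07)·[0.5016·5.9750 + 0.4984·0.0000] = 2.7944
Node 0 (S = 70): V_0 = e^(−0.07)·[0.5016·43.5465 + 0.4984·2.7944] = 21.6644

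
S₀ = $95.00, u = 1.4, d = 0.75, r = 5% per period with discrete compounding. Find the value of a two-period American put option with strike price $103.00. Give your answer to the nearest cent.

Risk-neutral probability p = (1 + 0.05 − 0.75)/(1.4 − 0.75) = 0.3000/0.6500 = 0.4615
Terminal stock prices: S_uu = 186.2, S_ud = 99.75, S_dd = 53.44
Terminal payoffs (K − S): max(-83.2, 0) = 0, max(3.25, 0) = 3.25, max(49.56, 0) = 49.56
Node u (S = 133): continuation = 1/1.05·[0.4615·0.0000 + 0.5385·3.2500] = 1.6667; exercise value = 0.0000 ≤ continuation, so V_u = 1.6667
Node d (S = 71.25): continuation = 1/1.05·[0.4615·3.2500 + 0.5385·49.5625] = 26.8452; exercise value = 31.7500 > continuation, so V_d = 31.7500 (exercise)
Node 0 (S = 95): continuation = 1/1.05·[0.4615·1.6667 + 0.5385·31.7500] = 17.0147; exercise value = 8.0000 ≤ continuation, so V_0 = 17.0147

$17.01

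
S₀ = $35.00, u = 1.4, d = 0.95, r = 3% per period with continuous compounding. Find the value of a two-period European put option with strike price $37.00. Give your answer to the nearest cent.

$3.44

Risk-neutral probability p = (e^0.03 − 0.95)/(1.4 − 0.95) = 0.0805/0.4500 = 0.1788
Terminal stock prices: S_uu = 68.6, S_ud = 46.55, S_dd = 31.59
Terminal payoffs (K − S): max(-31.6, 0) = 0, max(-9.55, 0) = 0, max(5.413, 0) = 5.413
Node u (S = 49): V_u = e^(−0.03)·[0.1788·0.0000 + 0.8212·0.0000] = 0.0000
Node d (S = 33.25): V_d = e^(−0.03)·[0.1788·0.0000 + 0.8212·5.4125] = 4.3134
Node 0 (S = 35): V_0 = e^(−0.03)·[0.1788·0.0000 + 0.8212·4.3134] = 3.4376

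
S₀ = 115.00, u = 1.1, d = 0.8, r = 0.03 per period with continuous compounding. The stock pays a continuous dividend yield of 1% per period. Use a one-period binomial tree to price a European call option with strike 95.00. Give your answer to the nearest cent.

22.44

Per-period risk-free factor R = e^0.03 = 1.0305; dividend-adjusted growth = e^(0.03−0.01) = 1.0202.
Risk-neutral probability p = (1.0202 − 0.8)/(1.1 − 0.8) = 0.2202/0.3000 = 0.7340
Terminal stock prices: S_u = 126.5, S_d = 92
Terminal payoffs (S − K): max(31.5, 0) = 31.5, max(-3, 0) = 0
Node 0 (S = 115): V_0 = e^(−0.03)·[0.7340·31.5000 + 0.2660·0.0000] = 22.4378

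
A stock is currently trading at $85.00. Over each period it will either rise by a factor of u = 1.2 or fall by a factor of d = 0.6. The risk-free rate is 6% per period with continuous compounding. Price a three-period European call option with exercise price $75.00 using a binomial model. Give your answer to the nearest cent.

$27.38

Risk-neutral probability p = (e^0.06 − 0.6)/(1.2 − 0.6) = 0.4618/0.6000 = 0.7697
Terminal stock prices: S_uuu = 146.9, S_uud = 73.44, S_udd = 36.72, S_ddd = 18.36
Terminal payoffs (S − K): max(71.88, 0) = 71.88, max(-1.56, 0) = 0, max(-38.28, 0) = 0, max(-56.64, 0) = 0
Node uu (S = 122.4): V_uu = e^(−0.06)·[0.7697·71.8800 + 0.2303·0.0000] = 52.1060
Node ud (S = 61.2): V_ud = e^(−0.06)·[0.7697·0.0000 + 0.2303·0.0000] = 0.0000
Node dd (S = 30.6): V_dd = e^(−0.06)·[0.7697·0.0000 + 0.2303·0.0000] = 0.0000
Node u (S = 102): V_u = e^(−0.06)·[0.7697·52.1060 + 0.2303·0.0000] = 37.7717
Node d (S = 51): V_d = e^(−0.06)·[0.7697·0.0000 + 0.2303·0.0000] = 0.0000
Node 0 (S = 85): V_0 = e^(−0.06)·[0.7697·37.7717 + 0.2303·0.0000] = 27.3808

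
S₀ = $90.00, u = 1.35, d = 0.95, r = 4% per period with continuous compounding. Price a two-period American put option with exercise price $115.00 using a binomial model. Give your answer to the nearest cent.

$25.00

Risk-neutral probability p = (e^0.04 − 0.95)/(1.35 − 0.95) = 0.0908/0.4000 = 0.2270
Terminal stock prices: S_uu = 164, S_ud = 115.4, S_dd = 81.22
Terminal payoffs (K − S): max(-49.03, 0) = 0, max(-0.425, 0) = 0, max(33.78, 0) = 33.78
Node u (S = 121.5): continuation = e^(−0.04)·[0.2270·0.0000 + 0.7730·0.0000] = 0.0000; exercise value = 0.0000 ≤ continuation, so V_u = 0.0000
Node d (S = 85.5): continuation = e^(−0.04)·[0.2270·0.0000 + 0.7730·33.7750] = 25.0835; exercise value = 29.5000 > continuation, so V_d = 29.5000 (exercise)
Node 0 (S = 90): continuation = e^(−0.04)·[0.2270·0.0000 + 0.7730·29.5000] = 21.9086; exercise value = 25.0000 > continuation, so V_0 = 25.0000 (exercise)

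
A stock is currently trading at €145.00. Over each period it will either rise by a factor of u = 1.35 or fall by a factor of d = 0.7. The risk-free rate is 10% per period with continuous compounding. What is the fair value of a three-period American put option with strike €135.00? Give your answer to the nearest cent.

€13.98

Risk-neutral probability p = (e^0.1 − 0.7)/(1.35 − 0.7) = 0.4052/0.6500 = 0.6233
Terminal stock prices: S_uuu = 356.8, S_uud = 185, S_udd = 95.92, S_ddd = 49.73
Terminal payoffs (K − S): max(-221.8, 0) = 0, max(-49.98, 0) = 0, max(39.08, 0) = 39.08, max(85.27, 0) = 85.27
Node uu (S = 264.3): continuation = e^(−0.1)·[0.6233·0.0000 + 0.3767·0.0000] = 0.0000; exercise value = 0.0000 ≤ continuation, so V_uu = 0.0000
Node ud (S = 137): continuation = e^(−0.1)·[0.6233·0.0000 + 0.3767·39.0825] = 13.3199; exercise value = 0.0000 ≤ continuation, so V_ud = 13.3199
Node dd (S = 71.05): continuation = e^(−0.1)·[0.6233·39.0825 + 0.3767·85.2650] = 51.1031; exercise value = 63.9500 > continuation, so V_dd = 63.9500 (exercise)
Node u (S = 195.8): continuation = e^(−0.1)·[0.6233·0.0000 + 0.3767·13.3199] = 4.5397; exercise value = 0.0000 ≤ continuation, so V_u = 4.5397
Node d (S = 101.5): continuation = e^(−0.1)·[0.6233·13.3199 + 0.3767·63.9500] = 29.3079; exercise value = 33.5000 > continuation, so V_d = 33.5000 (exercise)
Node 0 (S = 145): continuation = e^(−0.1)·[0.6233·4.5397 + 0.3767·33.5000] = 13.9778; exercise value = 0.0000 ≤ continuation, so V_0 = 13.9778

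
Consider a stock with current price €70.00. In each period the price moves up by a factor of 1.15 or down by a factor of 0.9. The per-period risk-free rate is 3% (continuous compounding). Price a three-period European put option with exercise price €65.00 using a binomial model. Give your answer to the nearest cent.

€1.40

Risk-neutral probability p = (e^0.03 − 0.9)/(1.15 − 0.9) = 0.1305/0.2500 = 0.5218
Terminal stock prices: S_uuu = 106.5, S_uud = 83.32, S_udd = 65.2, S_ddd = 51.03
Terminal payoffs (K − S): max(-41.46, 0) = 0, max(-18.32, 0) = 0, max(-0.205, 0) = 0, max(13.97, 0) = 13.97
Node uu (S = 92.57): V_uu = e^(−0.03)·[0.5218·0.0000 + 0.4782·0.0000] = 0.0000
Node ud (S = 72.45): V_ud = e^(−0.03)·[0.5218·0.0000 + 0.4782·0.0000] = 0.0000
Node dd (S = 56.7): V_dd = e^(−0.03)·[0.5218·0.0000 + 0.4782·13.9700] = 6.4828
Node u (S = 80.5): V_u = e^(−0.03)·[0.5218·0.0000 + 0.4782·0.0000] = 0.0000
Node d (S = 63): V_d = e^(−0.03)·[0.5218·0.0000 + 0.4782·6.4828] = 3.0083
Node 0 (S = 70): V_0 = e^(−0.03)·[0.5218·0.0000 + 0.4782·3.0083] = 1.3960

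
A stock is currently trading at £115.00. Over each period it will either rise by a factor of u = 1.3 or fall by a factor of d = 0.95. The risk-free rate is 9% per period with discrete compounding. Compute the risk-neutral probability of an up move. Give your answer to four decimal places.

Risk-neutral probability p = (1 + 0.09 − 0.95)/(1.3 − 0.95) = 0.1400/0.3500 = 0.4000

p = 0.4000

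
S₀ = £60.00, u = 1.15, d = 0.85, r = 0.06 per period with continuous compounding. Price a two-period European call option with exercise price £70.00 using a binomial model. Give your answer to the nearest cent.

£4.13

Risk-neutral probability p = (e^0.06 − 0.85)/(1.15 − 0.85) = 0.2118/0.3000 = 0.7061
Terminal stock prices: S_uu = 79.35, S_ud = 58.65, S_dd = 43.35
Terminal payoffs (S − K): max(9.35, 0) = 9.35, max(-11.35, 0) = 0, max(-26.65, 0) = 0
Node u (S = 69): V_u = e^(−0.06)·[0.7061·9.3500 + 0.2939·0.0000] = 6.2178
Node d (S = 51): V_d = e^(−0.06)·[0.7061·0.0000 + 0.2939·0.0000] = 0.0000
Node 0 (S = 60): V_0 = e^(−0.06)·[0.7061·6.2178 + 0.2939·0.0000] = 4.1348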